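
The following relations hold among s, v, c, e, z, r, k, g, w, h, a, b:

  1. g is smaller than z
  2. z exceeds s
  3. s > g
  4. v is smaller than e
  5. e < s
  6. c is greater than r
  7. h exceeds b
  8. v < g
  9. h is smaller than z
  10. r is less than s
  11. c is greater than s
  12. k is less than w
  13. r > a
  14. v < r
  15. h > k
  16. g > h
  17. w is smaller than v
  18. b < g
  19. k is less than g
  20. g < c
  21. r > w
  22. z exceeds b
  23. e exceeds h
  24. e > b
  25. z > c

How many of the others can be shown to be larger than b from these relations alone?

6

The elements the relations force above b are h, e, g, s, c, z — no chain reaches any other.
That is 6.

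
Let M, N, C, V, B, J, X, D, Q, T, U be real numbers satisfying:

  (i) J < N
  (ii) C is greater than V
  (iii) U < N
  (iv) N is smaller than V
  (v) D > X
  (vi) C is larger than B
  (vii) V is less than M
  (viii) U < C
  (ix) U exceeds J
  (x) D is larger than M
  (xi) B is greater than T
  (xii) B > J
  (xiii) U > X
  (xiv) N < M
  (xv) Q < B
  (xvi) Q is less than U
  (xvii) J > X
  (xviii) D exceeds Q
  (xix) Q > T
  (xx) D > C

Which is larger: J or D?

D

Link the given pairs in sequence: J < U; U < N; N < V; V < M; M < D.
Together: J < U < N < V < M < D.
So J < D; D is the larger of the two.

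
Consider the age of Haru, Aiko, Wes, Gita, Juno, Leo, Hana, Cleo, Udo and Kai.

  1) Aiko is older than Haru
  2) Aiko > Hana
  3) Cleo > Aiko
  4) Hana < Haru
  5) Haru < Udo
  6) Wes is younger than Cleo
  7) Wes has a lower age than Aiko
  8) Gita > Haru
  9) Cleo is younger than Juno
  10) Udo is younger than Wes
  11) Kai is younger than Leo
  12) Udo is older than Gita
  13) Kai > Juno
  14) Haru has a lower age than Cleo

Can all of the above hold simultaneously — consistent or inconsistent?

Every relation is compatible with Hana < Haru < Gita < Udo < Wes < Aiko < Cleo < Juno < Kai < Leo; the set is consistent.

consistent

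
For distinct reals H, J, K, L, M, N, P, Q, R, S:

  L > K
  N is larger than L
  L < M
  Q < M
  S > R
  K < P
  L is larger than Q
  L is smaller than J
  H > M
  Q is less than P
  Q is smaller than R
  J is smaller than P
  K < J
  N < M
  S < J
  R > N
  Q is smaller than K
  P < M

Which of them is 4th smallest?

N

Chaining the given pairs: Q < K < L < N < R < S < J < P < M < H.
The 4th smallest is N.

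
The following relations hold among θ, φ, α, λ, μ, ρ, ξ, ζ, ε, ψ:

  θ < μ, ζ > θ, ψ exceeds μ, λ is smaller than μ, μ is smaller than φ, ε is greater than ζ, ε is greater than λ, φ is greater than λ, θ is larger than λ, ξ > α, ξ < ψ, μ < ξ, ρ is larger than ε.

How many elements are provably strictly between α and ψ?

1

The relations place α below ψ. An element lies strictly between them when it is forced above α and also forced below ψ.
Above α: {ξ}. Below ψ: {λ, θ, μ, ξ}.
Intersection: {ξ} — 1.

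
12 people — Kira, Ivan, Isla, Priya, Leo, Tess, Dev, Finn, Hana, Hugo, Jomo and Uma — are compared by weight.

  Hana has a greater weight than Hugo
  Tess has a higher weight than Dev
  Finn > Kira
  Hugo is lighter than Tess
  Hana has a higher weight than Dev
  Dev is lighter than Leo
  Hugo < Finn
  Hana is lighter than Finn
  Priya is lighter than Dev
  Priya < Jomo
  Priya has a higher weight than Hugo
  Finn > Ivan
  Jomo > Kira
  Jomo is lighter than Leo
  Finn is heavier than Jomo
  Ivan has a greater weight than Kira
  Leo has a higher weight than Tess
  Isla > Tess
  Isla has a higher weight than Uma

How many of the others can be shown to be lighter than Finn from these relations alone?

7

Directly below Finn: Hugo, Kira, Jomo, Hana, Ivan.
One step further: Priya, Dev (7 so far).
Nothing else is reachable below Finn; 7 in all.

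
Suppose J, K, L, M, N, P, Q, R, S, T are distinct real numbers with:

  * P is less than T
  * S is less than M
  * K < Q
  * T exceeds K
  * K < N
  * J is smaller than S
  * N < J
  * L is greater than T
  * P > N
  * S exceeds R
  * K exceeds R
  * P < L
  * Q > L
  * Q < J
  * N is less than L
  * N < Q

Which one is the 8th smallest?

J

The consecutive relations fix a unique order: R < K < N < P < T < L < Q < J < S < M.
Counting 8 from the smallest end gives J.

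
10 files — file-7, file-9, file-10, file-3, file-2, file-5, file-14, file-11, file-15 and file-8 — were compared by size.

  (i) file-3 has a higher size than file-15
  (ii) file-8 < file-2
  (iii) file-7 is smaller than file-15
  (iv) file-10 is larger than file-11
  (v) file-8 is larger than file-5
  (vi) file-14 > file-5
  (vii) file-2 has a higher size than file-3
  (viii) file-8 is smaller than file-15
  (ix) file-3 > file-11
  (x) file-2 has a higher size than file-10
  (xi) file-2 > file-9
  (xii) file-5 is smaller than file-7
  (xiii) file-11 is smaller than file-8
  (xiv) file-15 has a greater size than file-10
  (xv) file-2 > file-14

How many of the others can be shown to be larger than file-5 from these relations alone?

6

Directly above file-5: file-14, file-7, file-8.
One step further: file-15, file-2 (5 so far).
One step further: file-3 (6 so far).
Nothing else is reachable above file-5; 6 in all.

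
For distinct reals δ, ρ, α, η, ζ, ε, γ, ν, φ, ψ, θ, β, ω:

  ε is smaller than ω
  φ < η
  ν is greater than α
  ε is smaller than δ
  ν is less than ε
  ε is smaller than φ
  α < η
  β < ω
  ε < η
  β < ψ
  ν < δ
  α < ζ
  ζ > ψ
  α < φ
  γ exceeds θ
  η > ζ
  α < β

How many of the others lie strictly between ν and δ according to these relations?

The relations place ν below δ. An element lies strictly between them when it is forced above ν and also forced below δ.
Above ν: {ε, φ, η, ω}. Below δ: {α, ε}.
Intersection: {ε} — 1.

1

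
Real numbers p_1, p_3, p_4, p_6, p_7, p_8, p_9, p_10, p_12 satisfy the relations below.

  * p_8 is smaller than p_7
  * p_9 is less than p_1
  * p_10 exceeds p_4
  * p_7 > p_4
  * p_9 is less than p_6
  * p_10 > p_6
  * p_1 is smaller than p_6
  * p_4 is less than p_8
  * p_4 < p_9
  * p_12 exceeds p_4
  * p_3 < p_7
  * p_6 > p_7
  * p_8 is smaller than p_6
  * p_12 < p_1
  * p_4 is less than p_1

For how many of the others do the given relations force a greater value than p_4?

Directly above p_4: p_12, p_8, p_7, p_9, p_1, p_10.
One step further: p_6 (7 so far).
Nothing else is reachable above p_4; 7 in all.

7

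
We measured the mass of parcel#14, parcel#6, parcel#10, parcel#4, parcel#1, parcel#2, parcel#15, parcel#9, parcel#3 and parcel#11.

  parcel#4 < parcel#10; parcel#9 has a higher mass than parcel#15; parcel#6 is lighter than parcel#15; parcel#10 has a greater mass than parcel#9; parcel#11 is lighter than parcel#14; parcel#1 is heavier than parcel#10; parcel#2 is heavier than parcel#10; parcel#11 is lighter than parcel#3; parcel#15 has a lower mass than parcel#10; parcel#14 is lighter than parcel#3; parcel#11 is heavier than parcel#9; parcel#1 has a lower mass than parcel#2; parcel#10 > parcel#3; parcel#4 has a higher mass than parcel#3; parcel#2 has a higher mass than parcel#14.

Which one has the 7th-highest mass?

parcel#11

Chaining the given pairs: parcel#6 < parcel#15 < parcel#9 < parcel#11 < parcel#14 < parcel#3 < parcel#4 < parcel#10 < parcel#1 < parcel#2.
Counting 7 from the largest end gives parcel#11.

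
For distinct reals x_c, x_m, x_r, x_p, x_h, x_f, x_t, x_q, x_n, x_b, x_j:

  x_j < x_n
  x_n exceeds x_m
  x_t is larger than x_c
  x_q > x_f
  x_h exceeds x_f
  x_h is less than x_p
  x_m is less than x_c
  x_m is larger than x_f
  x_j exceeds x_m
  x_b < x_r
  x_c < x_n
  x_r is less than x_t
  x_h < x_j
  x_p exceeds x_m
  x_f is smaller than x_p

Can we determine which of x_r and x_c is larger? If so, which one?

undetermined

Following every chain through x_r: above x_r we get x_t; below x_r we get x_b.
x_c is not reached, and no chain runs the other way from x_c to x_r.
So the given relations leave the order of x_r and x_c undetermined.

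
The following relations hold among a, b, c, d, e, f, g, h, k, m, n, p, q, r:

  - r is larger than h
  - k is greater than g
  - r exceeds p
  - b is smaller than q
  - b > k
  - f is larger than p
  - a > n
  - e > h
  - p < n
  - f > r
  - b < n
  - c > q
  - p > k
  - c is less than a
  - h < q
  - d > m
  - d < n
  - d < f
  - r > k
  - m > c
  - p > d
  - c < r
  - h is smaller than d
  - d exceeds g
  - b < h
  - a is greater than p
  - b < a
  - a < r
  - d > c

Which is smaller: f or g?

g < k and k < b give g < b.
With b < h: g < k < b < h.
Then h < q extends the chain to q.
With q < c: g < k < b < h < q < c.
Then c < m extends the chain to m.
Then m < d extends the chain to d.
Then d < p extends the chain to p.
Then p < n extends the chain to n.
Then n < a extends the chain to a.
Then a < r extends the chain to r.
With r < f: g < k < b < h < q < c < m < d < p < n < a < r < f.
So g < f; g is the smaller of the two.

g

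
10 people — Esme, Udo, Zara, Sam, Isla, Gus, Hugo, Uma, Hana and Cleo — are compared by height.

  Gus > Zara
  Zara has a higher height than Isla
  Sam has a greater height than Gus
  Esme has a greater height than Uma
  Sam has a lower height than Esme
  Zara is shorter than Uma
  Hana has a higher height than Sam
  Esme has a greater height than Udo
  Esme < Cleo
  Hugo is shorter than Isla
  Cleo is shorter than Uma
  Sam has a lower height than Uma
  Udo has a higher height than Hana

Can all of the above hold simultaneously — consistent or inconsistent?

We have Uma < Esme stated directly, yet also Esme < Cleo < Uma by chaining the others — so Esme < Uma. Contradiction.

inconsistent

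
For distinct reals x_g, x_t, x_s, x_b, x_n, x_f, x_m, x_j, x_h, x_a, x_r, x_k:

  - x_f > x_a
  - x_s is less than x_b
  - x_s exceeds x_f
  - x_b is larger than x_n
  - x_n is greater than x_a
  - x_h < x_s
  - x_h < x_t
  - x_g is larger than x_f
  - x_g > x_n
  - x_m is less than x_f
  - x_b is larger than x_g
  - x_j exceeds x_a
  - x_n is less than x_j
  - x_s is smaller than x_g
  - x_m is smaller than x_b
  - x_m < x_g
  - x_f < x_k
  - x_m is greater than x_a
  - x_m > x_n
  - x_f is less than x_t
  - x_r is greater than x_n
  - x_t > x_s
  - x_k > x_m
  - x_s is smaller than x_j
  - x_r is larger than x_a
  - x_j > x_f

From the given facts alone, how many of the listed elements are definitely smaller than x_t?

6

The elements the relations force below x_t are x_a, x_n, x_m, x_f, x_h, x_s — no chain reaches any other.
That is 6.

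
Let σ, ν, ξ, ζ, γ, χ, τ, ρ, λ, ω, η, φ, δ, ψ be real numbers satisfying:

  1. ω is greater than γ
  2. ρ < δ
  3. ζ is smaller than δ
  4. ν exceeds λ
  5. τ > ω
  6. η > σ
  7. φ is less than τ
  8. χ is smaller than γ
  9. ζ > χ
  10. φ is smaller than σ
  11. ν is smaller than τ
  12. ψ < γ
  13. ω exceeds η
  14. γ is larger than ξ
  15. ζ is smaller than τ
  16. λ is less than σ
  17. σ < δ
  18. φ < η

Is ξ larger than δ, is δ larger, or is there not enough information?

undetermined

Following every chain through ξ: above ξ we get γ, ω, τ.
δ is not reached, and no chain runs the other way from δ to ξ.
So the given relations leave the order of ξ and δ undetermined.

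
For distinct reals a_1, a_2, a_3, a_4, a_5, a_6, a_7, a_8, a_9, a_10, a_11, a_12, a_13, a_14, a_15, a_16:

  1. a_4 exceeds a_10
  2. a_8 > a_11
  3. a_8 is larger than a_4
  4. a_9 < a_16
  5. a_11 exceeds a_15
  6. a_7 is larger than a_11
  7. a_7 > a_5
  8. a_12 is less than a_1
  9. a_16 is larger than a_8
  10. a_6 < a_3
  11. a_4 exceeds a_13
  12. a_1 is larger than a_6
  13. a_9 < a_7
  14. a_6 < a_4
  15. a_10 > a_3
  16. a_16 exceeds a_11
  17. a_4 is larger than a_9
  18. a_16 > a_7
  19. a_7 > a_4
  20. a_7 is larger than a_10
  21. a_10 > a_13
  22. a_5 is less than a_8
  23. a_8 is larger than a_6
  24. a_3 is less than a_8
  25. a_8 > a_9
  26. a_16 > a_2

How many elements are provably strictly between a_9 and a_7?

The relations place a_9 below a_7. An element lies strictly between them when it is forced above a_9 and also forced below a_7.
Above a_9: {a_4, a_8, a_16}. Below a_7: {a_13, a_15, a_6, a_3, a_5, a_10, a_11, a_4}.
Intersection: {a_4} — 1.

1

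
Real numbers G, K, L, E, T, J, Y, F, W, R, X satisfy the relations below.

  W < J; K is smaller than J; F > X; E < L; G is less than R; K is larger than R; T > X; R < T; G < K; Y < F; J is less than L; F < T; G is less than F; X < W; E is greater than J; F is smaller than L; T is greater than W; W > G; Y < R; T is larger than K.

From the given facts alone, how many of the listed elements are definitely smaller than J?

6

Directly below J: W, K.
One step further: X, G, R (5 so far).
One step further: Y (6 so far).
No other element is forced below J by the given relations, so the count is 6.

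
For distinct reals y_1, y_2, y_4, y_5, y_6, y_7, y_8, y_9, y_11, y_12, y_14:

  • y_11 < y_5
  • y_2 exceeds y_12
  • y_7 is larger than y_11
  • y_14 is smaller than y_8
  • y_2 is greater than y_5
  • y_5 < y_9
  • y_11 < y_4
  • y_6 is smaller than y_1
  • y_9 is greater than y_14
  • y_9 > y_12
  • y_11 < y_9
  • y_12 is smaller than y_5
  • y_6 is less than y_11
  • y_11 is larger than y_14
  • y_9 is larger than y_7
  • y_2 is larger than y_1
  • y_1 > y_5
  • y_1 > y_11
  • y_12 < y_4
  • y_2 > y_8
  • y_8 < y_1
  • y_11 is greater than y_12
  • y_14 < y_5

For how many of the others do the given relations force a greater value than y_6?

The elements the relations force above y_6 are y_11, y_5, y_4, y_7, y_9, y_1, y_2 — no chain reaches any other.
That is 7.

7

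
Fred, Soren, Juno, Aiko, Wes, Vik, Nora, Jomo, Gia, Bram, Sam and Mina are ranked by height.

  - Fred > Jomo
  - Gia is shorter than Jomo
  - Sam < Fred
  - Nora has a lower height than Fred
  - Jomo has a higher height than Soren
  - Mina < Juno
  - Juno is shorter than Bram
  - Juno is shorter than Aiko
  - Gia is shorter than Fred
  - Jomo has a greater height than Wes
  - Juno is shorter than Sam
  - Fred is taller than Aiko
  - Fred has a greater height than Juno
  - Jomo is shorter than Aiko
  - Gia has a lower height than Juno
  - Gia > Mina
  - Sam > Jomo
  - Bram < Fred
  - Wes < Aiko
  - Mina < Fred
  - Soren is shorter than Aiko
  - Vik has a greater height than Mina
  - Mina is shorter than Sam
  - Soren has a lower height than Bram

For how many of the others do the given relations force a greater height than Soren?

From Soren the given relations immediately reach Jomo, Bram, Aiko.
From those, Sam, Fred — 5 in total.
No other element is forced above Soren by the given relations, so the count is 5.

5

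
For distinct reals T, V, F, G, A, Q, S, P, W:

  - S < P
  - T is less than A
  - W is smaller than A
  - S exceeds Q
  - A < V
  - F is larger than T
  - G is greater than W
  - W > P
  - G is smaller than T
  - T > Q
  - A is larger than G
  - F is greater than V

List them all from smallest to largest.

Q < S < P < W < G < T < A < V < F

Each adjacent pair is fixed by a given relation: Q < S; S < P; P < W; W < G; G < T; T < A; A < V; V < F. Chaining them end to end gives the full order.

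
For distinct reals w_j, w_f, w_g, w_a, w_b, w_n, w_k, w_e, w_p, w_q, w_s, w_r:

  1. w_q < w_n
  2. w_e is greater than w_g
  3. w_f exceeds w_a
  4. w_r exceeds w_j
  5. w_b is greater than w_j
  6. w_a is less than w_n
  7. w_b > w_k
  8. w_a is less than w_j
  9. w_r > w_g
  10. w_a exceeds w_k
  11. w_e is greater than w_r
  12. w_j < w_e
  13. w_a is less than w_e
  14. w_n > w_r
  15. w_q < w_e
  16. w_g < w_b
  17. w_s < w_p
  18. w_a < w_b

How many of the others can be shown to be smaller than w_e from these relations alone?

Directly below w_e: w_g, w_a, w_j, w_q, w_r.
One step further: w_k (6 so far).
No other element is forced below w_e by the given relations, so the count is 6.

6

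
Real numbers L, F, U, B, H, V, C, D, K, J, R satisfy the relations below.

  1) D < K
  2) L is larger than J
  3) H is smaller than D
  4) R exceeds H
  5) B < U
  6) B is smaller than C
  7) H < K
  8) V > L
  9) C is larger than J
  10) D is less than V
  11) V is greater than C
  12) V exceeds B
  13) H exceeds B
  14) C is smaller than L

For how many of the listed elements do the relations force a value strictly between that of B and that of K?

Chaining upward from B reaches: H, U, C, D, L, V, R.
Chaining downward from K reaches: H, D.
Strictly between B and K are those in both lists: H, D — 2 elements.

2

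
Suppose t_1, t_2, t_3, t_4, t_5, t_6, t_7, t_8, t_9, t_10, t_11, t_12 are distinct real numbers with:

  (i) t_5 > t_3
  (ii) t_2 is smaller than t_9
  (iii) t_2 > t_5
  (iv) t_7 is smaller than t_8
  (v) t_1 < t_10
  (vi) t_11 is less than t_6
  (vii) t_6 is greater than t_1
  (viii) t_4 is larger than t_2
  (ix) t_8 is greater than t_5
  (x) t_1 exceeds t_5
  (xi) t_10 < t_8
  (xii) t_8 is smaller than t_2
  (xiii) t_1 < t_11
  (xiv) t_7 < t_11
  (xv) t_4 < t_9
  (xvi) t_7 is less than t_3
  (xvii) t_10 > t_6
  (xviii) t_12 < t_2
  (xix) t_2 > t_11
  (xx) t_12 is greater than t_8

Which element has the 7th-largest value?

t_6

Chaining the given pairs: t_7 < t_3 < t_5 < t_1 < t_11 < t_6 < t_10 < t_8 < t_12 < t_2 < t_4 < t_9.
Counting 7 from the largest end gives t_6.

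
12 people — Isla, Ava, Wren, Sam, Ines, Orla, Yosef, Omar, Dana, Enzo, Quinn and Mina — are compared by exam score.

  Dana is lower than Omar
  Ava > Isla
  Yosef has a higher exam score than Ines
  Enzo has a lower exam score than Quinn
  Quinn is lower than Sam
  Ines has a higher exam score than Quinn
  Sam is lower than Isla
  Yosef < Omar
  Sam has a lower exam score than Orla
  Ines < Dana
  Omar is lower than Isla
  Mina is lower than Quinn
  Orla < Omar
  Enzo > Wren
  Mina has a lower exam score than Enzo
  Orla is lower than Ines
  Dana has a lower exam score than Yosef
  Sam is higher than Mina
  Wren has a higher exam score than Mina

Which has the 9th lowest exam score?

Chaining the given pairs: Mina < Wren < Enzo < Quinn < Sam < Orla < Ines < Dana < Yosef < Omar < Isla < Ava.
The 9th smallest is Yosef.

Yosef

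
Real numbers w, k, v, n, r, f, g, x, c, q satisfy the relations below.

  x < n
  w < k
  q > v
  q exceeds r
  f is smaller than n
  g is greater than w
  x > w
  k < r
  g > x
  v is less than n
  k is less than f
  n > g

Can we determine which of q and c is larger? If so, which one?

Following every chain through q: below q we get w, v, k, r.
c is not reached, and no chain runs the other way from c to q.
So the given relations leave the order of q and c undetermined.

undetermined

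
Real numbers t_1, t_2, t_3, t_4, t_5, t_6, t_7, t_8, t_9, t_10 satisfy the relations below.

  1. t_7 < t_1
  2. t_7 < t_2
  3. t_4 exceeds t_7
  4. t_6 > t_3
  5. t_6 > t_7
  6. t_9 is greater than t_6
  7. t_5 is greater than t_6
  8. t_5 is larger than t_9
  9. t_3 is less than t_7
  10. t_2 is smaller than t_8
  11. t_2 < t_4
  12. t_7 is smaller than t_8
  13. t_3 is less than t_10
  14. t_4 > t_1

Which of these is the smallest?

t_3

Chaining upward from t_3: directly above it, t_7, t_10, t_6; then t_2, t_1, t_8, t_9, t_5, t_4.
That covers every other element, and nothing is given below t_3, so t_3 is the smallest.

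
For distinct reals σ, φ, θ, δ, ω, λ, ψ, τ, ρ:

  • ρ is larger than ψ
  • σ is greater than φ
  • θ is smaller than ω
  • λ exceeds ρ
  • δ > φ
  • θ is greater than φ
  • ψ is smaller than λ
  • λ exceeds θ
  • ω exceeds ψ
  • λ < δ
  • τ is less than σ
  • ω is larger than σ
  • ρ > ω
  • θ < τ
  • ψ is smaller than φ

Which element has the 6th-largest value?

τ

Piecing the relations together gives one ordering: ψ < φ < θ < τ < σ < ω < ρ < λ < δ.
The 6th largest is τ.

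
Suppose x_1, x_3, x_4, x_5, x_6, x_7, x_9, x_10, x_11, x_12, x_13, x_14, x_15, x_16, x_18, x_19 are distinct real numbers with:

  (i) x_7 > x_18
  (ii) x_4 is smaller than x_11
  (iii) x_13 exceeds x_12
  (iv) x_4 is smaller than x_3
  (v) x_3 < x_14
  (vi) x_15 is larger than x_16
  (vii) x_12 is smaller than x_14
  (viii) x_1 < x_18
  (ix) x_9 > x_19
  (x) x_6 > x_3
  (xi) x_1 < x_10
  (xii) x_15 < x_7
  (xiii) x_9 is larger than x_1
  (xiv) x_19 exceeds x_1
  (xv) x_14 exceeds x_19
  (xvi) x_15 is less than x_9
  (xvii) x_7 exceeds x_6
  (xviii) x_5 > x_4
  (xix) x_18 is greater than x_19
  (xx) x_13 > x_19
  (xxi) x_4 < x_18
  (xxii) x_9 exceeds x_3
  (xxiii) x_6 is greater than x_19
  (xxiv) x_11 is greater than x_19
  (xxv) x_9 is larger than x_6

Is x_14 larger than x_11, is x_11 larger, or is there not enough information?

undetermined

Following every chain through x_14: below x_14 we get x_4, x_1, x_3, x_19, x_12.
x_11 is not reached, and no chain runs the other way from x_11 to x_14.
So the given relations leave the order of x_14 and x_11 undetermined.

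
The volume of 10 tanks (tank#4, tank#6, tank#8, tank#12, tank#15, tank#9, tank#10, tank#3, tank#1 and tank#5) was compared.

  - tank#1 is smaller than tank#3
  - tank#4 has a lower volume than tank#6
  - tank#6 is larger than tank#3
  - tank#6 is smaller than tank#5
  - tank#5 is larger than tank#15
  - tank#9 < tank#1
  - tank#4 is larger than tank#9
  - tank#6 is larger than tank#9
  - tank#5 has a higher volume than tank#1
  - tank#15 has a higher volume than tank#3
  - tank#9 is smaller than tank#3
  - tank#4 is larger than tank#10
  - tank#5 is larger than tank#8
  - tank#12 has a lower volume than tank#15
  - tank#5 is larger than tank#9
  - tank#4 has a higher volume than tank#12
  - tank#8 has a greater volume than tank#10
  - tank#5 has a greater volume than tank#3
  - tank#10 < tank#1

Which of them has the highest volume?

tank#12 is not greatest since tank#12 < tank#4; tank#9 is not greatest since tank#9 < tank#1; tank#10 is not greatest since tank#10 < tank#4; tank#1 is not greatest since tank#1 < tank#3; tank#3 is not greatest since tank#3 < tank#5; tank#4 is not greatest since tank#4 < tank#6; tank#15 is not greatest since tank#15 < tank#5; tank#6 is not greatest since tank#6 < tank#5; tank#8 is not greatest since tank#8 < tank#5.
Only tank#5 has nothing above it, so tank#5 is the highest volume.

tank#5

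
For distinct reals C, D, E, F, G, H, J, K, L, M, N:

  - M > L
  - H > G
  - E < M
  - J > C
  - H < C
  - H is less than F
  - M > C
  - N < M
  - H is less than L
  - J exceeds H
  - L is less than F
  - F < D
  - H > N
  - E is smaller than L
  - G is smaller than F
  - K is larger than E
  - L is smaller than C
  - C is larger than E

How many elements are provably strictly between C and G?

2

The relations place G below C. An element lies strictly between them when it is forced above G and also forced below C.
Above G: {H, L, F, M, J, D}. Below C: {E, N, H, L}.
Intersection: {H, L} — 2.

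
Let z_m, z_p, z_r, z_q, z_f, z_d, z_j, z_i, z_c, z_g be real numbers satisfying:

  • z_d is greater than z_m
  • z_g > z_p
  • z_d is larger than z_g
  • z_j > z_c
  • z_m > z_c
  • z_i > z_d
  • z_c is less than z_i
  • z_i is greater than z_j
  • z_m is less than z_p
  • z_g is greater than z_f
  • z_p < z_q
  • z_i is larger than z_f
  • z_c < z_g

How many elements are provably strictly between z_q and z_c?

Chaining upward from z_c reaches: z_j, z_m, z_p, z_g, z_d, z_i.
Chaining downward from z_q reaches: z_m, z_p.
Strictly between z_c and z_q are those in both lists: z_m, z_p — 2 elements.

2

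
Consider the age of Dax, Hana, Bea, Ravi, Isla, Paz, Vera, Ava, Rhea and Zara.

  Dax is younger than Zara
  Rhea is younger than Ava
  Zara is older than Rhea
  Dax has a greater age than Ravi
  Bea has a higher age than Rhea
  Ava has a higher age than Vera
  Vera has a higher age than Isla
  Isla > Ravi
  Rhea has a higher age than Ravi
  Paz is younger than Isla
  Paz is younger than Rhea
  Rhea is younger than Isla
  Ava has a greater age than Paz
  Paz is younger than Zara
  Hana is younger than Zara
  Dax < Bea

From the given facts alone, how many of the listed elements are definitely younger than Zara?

From Zara the given relations immediately reach Hana, Paz, Rhea, Dax.
From those, Ravi — 5 in total.
No other element is forced below Zara by the given relations, so the count is 5.

5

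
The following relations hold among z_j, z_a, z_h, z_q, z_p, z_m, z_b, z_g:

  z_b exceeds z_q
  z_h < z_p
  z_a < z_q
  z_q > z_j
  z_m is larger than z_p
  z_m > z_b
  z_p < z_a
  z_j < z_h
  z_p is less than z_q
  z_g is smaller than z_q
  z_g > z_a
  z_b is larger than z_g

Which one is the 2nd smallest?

Piecing the relations together gives one ordering: z_j < z_h < z_p < z_a < z_g < z_q < z_b < z_m.
Counting 2 from the smallest end gives z_h.

z_h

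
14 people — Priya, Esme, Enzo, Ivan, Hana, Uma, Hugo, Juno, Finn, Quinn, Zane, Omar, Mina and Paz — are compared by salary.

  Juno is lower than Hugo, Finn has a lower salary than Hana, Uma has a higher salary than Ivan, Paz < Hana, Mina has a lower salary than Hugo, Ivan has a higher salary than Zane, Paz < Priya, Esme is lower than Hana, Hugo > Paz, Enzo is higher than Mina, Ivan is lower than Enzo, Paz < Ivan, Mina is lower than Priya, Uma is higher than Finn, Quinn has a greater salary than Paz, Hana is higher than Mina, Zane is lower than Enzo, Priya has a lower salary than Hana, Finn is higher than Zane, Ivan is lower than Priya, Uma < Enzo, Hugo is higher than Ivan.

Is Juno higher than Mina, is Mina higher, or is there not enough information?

undetermined

Following every chain through Juno: above Juno we get Hugo.
Mina is not reached, and no chain runs the other way from Mina to Juno.
So the given relations leave the order of Juno and Mina undetermined.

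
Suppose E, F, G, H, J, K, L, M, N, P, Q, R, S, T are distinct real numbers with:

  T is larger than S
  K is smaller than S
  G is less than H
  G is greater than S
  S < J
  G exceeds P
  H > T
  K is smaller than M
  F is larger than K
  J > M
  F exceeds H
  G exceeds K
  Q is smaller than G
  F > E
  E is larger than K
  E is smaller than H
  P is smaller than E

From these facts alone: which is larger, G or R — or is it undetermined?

undetermined

Following every chain through R: nothing is chained to R.
G is not reached, and no chain runs the other way from G to R.
So the given relations leave the order of R and G undetermined.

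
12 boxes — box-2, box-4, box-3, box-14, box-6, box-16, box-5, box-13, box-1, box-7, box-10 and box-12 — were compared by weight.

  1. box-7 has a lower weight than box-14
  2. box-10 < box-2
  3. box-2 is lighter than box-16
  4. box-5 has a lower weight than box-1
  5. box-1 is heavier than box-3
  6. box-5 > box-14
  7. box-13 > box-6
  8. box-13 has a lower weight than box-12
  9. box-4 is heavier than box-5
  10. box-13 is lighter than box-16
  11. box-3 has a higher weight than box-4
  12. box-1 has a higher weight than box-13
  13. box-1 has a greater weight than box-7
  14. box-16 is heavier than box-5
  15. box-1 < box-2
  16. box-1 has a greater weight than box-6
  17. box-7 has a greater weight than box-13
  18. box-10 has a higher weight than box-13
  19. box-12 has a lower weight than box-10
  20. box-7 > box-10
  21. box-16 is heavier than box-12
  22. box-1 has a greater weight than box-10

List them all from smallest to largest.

Each adjacent pair is fixed by a given relation: box-6 < box-13; box-13 < box-12; box-12 < box-10; box-10 < box-7; box-7 < box-14; box-14 < box-5; box-5 < box-4; box-4 < box-3; box-3 < box-1; box-1 < box-2; box-2 < box-16. Chaining them end to end gives the full order.

box-6 < box-13 < box-12 < box-10 < box-7 < box-14 < box-5 < box-4 < box-3 < box-1 < box-2 < box-16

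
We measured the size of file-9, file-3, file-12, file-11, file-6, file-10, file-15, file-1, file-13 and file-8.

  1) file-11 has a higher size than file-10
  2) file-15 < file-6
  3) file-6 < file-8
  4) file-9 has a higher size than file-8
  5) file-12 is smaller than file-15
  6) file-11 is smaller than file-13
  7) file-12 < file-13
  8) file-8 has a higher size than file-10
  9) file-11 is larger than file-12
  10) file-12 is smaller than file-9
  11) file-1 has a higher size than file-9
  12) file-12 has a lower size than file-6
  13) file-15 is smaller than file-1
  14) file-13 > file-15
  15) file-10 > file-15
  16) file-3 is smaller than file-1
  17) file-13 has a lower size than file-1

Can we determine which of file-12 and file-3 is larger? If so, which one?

undetermined

Following every chain through file-12: above file-12 we get file-15, file-10, file-11, file-6, file-8, file-13, file-9, file-1.
file-3 is not reached, and no chain runs the other way from file-3 to file-12.
So the given relations leave the order of file-12 and file-3 undetermined.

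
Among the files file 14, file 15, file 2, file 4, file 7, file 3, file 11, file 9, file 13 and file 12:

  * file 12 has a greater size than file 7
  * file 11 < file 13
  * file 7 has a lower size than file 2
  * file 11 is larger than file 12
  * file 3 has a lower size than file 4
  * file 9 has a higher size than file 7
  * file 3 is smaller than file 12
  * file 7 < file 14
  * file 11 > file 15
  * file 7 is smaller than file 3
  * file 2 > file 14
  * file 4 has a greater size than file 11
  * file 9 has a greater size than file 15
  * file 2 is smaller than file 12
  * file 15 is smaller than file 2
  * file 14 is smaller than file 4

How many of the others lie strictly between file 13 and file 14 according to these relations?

3

Chaining upward from file 14 reaches: file 2, file 12, file 11, file 4.
Chaining downward from file 13 reaches: file 7, file 3, file 15, file 2, file 12, file 11.
Strictly between file 14 and file 13 are those in both lists: file 2, file 12, file 11 — 3 elements.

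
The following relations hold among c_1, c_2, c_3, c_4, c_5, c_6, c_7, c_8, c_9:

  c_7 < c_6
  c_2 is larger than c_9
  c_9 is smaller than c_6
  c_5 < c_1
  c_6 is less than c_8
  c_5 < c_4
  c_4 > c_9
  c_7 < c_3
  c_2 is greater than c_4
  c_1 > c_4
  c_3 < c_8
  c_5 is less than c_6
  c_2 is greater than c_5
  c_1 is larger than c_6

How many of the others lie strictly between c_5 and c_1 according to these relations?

Chaining upward from c_5 reaches: c_4, c_6, c_2, c_8.
Chaining downward from c_1 reaches: c_7, c_9, c_4, c_6.
Strictly between c_5 and c_1 are those in both lists: c_4, c_6 — 2 elements.

2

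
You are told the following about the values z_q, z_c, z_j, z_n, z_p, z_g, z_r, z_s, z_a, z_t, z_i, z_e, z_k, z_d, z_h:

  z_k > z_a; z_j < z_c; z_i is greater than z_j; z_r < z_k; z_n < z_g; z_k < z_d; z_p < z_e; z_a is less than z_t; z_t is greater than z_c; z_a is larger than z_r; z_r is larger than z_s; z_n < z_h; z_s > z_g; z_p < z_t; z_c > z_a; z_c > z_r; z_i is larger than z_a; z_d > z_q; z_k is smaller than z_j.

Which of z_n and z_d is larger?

The relevant relations are z_n < z_g; z_g < z_s; z_s < z_r; z_r < z_a; z_a < z_k; z_k < z_d.
Chaining these gives z_n < z_g < z_s < z_r < z_a < z_k < z_d.
So z_n < z_d; z_d is the larger of the two.

z_d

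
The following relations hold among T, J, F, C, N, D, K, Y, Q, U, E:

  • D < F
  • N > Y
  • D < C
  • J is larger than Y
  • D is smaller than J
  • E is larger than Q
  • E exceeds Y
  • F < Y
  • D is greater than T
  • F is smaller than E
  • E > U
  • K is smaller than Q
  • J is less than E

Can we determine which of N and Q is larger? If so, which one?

Following every chain through Q: above Q we get E; below Q we get K.
N is not reached, and no chain runs the other way from N to Q.
So the given relations leave the order of Q and N undetermined.

undetermined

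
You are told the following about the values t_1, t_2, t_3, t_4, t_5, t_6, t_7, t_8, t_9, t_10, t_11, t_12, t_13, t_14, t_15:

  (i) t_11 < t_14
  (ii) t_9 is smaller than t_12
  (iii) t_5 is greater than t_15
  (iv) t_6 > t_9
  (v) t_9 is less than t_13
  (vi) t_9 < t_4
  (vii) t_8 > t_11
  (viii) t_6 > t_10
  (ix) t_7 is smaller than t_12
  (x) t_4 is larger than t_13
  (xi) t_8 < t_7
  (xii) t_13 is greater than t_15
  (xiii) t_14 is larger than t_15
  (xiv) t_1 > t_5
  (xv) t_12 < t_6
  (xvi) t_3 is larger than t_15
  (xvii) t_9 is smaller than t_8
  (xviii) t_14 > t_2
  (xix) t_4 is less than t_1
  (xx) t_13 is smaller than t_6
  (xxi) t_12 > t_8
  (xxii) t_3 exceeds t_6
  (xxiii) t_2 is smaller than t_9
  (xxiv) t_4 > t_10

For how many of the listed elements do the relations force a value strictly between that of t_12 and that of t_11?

2

The relations place t_11 below t_12. An element lies strictly between them when it is forced above t_11 and also forced below t_12.
Above t_11: {t_8, t_7, t_6, t_14, t_3}. Below t_12: {t_2, t_9, t_8, t_7}.
Intersection: {t_8, t_7} — 2.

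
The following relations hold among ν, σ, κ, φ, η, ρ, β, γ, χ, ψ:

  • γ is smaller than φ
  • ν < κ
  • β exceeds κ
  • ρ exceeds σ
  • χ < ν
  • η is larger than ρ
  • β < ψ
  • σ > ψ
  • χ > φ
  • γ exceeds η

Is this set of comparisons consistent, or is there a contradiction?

We have η < γ stated directly, yet also γ < φ < χ < ν < κ < β < ψ < σ < ρ < η by chaining the others — so γ < η. Contradiction.

inconsistent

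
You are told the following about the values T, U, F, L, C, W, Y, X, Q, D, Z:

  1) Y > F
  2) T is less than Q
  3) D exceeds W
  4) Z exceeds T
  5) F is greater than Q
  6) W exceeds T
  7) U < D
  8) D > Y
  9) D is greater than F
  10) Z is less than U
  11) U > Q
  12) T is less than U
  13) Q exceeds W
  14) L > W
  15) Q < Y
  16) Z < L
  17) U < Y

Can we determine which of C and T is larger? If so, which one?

Following every chain through T: above T we get W, Q, Z, F, U, Y, L, D.
C is not reached, and no chain runs the other way from C to T.
So the given relations leave the order of T and C undetermined.

undetermined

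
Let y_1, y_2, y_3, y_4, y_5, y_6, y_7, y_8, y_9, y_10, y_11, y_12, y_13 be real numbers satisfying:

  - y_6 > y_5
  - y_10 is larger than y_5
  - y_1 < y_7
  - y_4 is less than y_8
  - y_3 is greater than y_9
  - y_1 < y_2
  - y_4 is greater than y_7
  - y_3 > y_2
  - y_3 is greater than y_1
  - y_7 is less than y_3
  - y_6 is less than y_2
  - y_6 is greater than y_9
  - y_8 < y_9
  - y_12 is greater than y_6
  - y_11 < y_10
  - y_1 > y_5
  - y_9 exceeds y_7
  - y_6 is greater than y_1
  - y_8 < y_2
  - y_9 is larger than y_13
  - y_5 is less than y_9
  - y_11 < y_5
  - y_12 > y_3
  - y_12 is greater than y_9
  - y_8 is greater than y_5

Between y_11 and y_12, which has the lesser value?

y_11 < y_5 and y_5 < y_1 give y_11 < y_1.
Then y_1 < y_7 extends the chain to y_7.
With y_7 < y_4: y_11 < y_5 < y_1 < y_7 < y_4.
Then y_4 < y_8 extends the chain to y_8.
Then y_8 < y_9 extends the chain to y_9.
With y_9 < y_6: y_11 < y_5 < y_1 < y_7 < y_4 < y_8 < y_9 < y_6.
With y_6 < y_2: y_11 < y_5 < y_1 < y_7 < y_4 < y_8 < y_9 < y_6 < y_2.
Then y_2 < y_3 extends the chain to y_3.
With y_3 < y_12: y_11 < y_5 < y_1 < y_7 < y_4 < y_8 < y_9 < y_6 < y_2 < y_3 < y_12.
So y_11 < y_12; y_11 is the smaller of the two.

y_11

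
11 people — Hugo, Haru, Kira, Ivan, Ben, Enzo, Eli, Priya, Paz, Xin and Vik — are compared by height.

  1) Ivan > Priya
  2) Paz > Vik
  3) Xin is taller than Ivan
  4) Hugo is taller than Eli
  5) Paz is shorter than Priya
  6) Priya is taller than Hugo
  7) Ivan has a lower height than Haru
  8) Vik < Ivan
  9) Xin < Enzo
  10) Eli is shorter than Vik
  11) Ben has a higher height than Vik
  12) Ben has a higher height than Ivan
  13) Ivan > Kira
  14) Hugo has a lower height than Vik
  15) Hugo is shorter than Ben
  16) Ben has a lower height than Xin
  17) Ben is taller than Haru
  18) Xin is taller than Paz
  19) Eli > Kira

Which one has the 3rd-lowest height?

Hugo

The consecutive relations fix a unique order: Kira < Eli < Hugo < Vik < Paz < Priya < Ivan < Haru < Ben < Xin < Enzo.
The 3rd smallest is Hugo.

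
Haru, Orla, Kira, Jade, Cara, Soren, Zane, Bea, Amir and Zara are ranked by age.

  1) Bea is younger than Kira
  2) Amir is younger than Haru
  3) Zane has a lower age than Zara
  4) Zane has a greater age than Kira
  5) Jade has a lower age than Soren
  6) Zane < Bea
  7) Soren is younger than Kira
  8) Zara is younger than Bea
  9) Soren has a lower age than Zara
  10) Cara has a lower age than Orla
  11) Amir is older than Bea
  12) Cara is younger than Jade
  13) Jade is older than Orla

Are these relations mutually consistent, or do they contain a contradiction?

inconsistent

We have Bea < Kira stated directly, yet also Kira < Zane < Zara < Bea by chaining the others — so Kira < Bea. Contradiction.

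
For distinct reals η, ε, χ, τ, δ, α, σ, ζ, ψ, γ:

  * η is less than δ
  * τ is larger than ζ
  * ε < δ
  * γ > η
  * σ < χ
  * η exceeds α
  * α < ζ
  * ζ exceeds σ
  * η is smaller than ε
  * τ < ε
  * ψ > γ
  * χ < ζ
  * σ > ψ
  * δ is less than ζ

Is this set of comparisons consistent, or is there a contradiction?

Chaining the given relations yields ζ < τ < ε < δ, so ζ < δ. But one relation states δ < ζ. These cannot both hold.

inconsistent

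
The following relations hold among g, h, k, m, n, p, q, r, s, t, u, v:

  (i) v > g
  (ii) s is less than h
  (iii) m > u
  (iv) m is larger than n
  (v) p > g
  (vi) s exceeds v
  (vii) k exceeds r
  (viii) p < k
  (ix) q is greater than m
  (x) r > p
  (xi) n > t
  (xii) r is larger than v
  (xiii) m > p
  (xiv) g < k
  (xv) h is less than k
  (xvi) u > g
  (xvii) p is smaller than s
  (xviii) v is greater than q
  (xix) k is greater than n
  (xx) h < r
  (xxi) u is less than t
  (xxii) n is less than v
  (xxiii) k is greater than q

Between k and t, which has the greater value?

t < n and n < m give t < m.
Then m < q extends the chain to q.
With q < v: t < n < m < q < v.
With v < s: t < n < m < q < v < s.
Then s < h extends the chain to h.
Then h < r extends the chain to r.
Then r < k extends the chain to k.
So t < k; k is the larger of the two.

k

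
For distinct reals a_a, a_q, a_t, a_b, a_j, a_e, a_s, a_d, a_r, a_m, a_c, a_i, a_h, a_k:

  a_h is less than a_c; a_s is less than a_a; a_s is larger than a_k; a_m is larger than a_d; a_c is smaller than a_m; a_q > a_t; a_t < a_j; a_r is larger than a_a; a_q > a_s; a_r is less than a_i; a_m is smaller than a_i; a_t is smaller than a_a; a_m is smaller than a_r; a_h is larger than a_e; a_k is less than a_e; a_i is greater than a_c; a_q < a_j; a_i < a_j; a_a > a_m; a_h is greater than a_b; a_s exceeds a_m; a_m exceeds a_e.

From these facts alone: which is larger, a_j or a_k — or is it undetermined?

a_k < a_e and a_e < a_h give a_k < a_h.
Then a_h < a_c extends the chain to a_c.
Then a_c < a_m extends the chain to a_m.
Then a_m < a_s extends the chain to a_s.
With a_s < a_a: a_k < a_e < a_h < a_c < a_m < a_s < a_a.
With a_a < a_r: a_k < a_e < a_h < a_c < a_m < a_s < a_a < a_r.
With a_r < a_i: a_k < a_e < a_h < a_c < a_m < a_s < a_a < a_r < a_i.
With a_i < a_j: a_k < a_e < a_h < a_c < a_m < a_s < a_a < a_r < a_i < a_j.
So a_j is larger.

a_j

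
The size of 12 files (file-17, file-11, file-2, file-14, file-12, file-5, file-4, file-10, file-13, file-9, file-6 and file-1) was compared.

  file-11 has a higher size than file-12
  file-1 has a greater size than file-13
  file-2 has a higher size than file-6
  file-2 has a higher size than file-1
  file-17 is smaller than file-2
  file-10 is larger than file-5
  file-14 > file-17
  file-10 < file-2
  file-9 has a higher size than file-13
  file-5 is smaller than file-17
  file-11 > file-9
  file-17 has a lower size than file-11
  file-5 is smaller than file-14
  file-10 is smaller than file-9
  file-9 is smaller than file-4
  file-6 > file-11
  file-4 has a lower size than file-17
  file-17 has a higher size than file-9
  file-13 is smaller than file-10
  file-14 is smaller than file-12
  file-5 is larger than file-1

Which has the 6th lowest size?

file-4

Piecing the relations together gives one ordering: file-13 < file-1 < file-5 < file-10 < file-9 < file-4 < file-17 < file-14 < file-12 < file-11 < file-6 < file-2.
The 6th smallest is file-4.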